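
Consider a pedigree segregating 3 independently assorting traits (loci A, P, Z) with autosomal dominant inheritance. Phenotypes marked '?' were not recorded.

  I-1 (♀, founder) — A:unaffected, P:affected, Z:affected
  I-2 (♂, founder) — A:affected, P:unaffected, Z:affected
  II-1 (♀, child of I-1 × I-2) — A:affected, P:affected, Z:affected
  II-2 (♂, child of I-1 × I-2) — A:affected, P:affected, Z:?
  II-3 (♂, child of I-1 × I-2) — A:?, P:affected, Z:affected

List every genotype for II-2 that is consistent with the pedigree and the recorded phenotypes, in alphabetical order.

A/I-1 un ·: aa
A/I-2 aff ·: Aa|AA
A/II-1 aff I-1×I-2: Aa
A/II-2 aff I-1×I-2: Aa
A/II-3 ? I-1×I-2: aa|Aa
⇒ A over [I-1,I-2,II-1,II-2,II-3]: 3 consistent
P/I-1 aff ·: Pp|PP
P/I-2 un ·: pp
P/II-1 aff I-1×I-2: Pp
P/II-2 aff I-1×I-2: Pp
P/II-3 aff I-1×I-2: Pp
⇒ P over [I-1,I-2,II-1,II-2,II-3]: 2 consistent
Z/I-1 aff ·: Zz|ZZ
Z/I-2 aff ·: Zz|ZZ
Z/II-1 aff I-1×I-2: Zz|ZZ
Z/II-2 ? I-1×I-2: zz|Zz|ZZ
Z/II-3 aff I-1×I-2: Zz|ZZ
⇒ Z over [I-1,I-2,II-1,II-2,II-3]: 29 consistent

II-2 ∈ {Aa Pp ZZ, Aa Pp Zz, Aa Pp zz}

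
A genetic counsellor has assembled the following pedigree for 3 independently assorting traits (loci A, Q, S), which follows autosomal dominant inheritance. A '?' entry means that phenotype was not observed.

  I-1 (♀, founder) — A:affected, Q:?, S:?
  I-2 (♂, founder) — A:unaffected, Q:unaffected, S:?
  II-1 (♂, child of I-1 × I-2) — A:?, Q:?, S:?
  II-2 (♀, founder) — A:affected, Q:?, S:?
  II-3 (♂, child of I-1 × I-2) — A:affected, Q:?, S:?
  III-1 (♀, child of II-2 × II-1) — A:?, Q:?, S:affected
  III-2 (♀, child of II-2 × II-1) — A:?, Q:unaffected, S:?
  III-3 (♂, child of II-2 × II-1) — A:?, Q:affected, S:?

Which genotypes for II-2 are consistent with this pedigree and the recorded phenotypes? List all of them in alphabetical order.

A/I-1 aff ·: Aa|AA
A/I-2 un ·: aa
A/II-1 ? I-1×I-2: aa|Aa
A/II-2 aff ·: Aa|AA
A/II-3 aff I-1×I-2: Aa
A/III-1 ? II-2×II-1: aa|Aa|AA
A/III-2 ? II-2×II-1: aa|Aa|AA
A/III-3 ? II-2×II-1: aa|Aa|AA
⇒ A over [I-1,I-2,II-1,II-2,II-3,III-1,III-2,III-3]: 79 consistent
Q/I-1 ? ·: qq|Qq|QQ
Q/I-2 un ·: qq
Q/II-1 ? I-1×I-2: qq|Qq
Q/II-2 ? ·: qq|Qq
Q/II-3 ? I-1×I-2: qq|Qq
Q/III-1 ? II-2×II-1: qq|Qq|QQ
Q/III-2 un II-2×II-1: qq
Q/III-3 aff II-2×II-1: Qq|QQ
⇒ Q over [I-1,I-2,II-1,II-2,II-3,III-1,III-2,III-3]: 30 consistent
S/I-1 ? ·: ss|Ss|SS
S/I-2 ? ·: ss|Ss|SS
S/II-1 ? I-1×I-2: ss|Ss|SS
S/II-2 ? ·: ss|Ss|SS
S/II-3 ? I-1×I-2: ss|Ss|SS
S/III-1 aff II-2×II-1: Ss|SS
S/III-2 ? II-2×II-1: ss|Ss|SS
S/III-3 ? II-2×II-1: ss|Ss|SS
⇒ S over [I-1,I-2,II-1,II-2,II-3,III-1,III-2,III-3]: 510 consistent

II-2 ∈ {AA Qq SS, AA Qq Ss, AA Qq ss, AA qq SS, AA qq Ss, AA qq ss, Aa Qq SS, Aa Qq Ss, Aa Qq ss, Aa qq SS, Aa qq Ss, Aa qq ss}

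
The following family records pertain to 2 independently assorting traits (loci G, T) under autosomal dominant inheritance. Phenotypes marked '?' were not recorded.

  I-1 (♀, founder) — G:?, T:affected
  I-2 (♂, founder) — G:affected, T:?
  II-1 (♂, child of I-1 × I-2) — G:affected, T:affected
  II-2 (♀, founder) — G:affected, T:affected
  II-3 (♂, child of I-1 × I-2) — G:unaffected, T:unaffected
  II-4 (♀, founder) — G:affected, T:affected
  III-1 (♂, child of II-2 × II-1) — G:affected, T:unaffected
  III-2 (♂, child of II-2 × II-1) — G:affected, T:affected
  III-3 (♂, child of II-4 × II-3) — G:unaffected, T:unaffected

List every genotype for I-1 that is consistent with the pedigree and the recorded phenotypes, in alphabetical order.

G/I-1 ? ·: gg|Gg
G/I-2 aff ·: Gg
G/II-1 aff I-1×I-2: Gg|GG
G/II-2 aff ·: Gg|GG
G/II-3 un I-1×I-2: gg
G/II-4 aff ·: Gg
G/III-1 aff II-2×II-1: Gg|GG
G/III-2 aff II-2×II-1: Gg|GG
G/III-3 un II-4×II-3: gg
⇒ G over [I-1,I-2,II-1,II-2,II-3,II-4,III-1,III-2,III-3]: 21 consistent
T/I-1 aff ·: Tt
T/I-2 ? ·: tt|Tt
T/II-1 aff I-1×I-2: Tt
T/II-2 aff ·: Tt
T/II-3 un I-1×I-2: tt
T/II-4 aff ·: Tt
T/III-1 un II-2×II-1: tt
T/III-2 aff II-2×II-1: Tt|TT
T/III-3 un II-4×II-3: tt
⇒ T over [I-1,I-2,II-1,II-2,II-3,II-4,III-1,III-2,III-3]: 4 consistent

I-1 ∈ {Gg Tt, gg Tt}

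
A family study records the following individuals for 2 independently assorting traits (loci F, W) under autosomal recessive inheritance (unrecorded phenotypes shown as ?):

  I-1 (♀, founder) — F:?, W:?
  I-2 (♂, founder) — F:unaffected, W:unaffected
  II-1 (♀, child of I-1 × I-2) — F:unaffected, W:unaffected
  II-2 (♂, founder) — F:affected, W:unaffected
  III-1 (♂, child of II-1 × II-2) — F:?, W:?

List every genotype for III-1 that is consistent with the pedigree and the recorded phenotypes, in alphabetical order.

F/I-1 ? ·: FF|Ff|ff
F/I-2 un ·: FF|Ff
F/II-1 un I-1×I-2: FF|Ff
F/II-2 aff ·: ff
F/III-1 ? II-1×II-2: Ff|ff
⇒ F over [I-1,I-2,II-1,II-2,III-1]: 14 consistent
W/I-1 ? ·: WW|Ww|ww
W/I-2 un ·: WW|Ww
W/II-1 un I-1×I-2: WW|Ww
W/II-2 un ·: WW|Ww
W/III-1 ? II-1×II-2: WW|Ww|ww
⇒ W over [I-1,I-2,II-1,II-2,III-1]: 37 consistent

III-1 ∈ {Ff WW, Ff Ww, Ff ww, ff WW, ff Ww, ff ww}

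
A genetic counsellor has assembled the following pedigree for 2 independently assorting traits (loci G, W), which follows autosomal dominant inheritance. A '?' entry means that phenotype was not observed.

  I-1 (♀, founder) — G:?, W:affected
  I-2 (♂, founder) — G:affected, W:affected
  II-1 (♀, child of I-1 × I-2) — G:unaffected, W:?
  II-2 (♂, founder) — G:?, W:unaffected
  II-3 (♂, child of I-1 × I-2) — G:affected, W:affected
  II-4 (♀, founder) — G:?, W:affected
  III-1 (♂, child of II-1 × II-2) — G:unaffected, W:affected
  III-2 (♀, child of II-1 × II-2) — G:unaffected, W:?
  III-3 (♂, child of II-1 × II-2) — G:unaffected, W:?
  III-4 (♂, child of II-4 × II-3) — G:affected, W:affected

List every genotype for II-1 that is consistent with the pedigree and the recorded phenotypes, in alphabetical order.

G/I-1 ? ·: gg|Gg
G/I-2 aff ·: Gg
G/II-1 un I-1×I-2: gg
G/II-2 ? ·: gg|Gg
G/II-3 aff I-1×I-2: Gg|GG
G/II-4 ? ·: gg|Gg|GG
G/III-1 un II-1×II-2: gg
G/III-2 un II-1×II-2: gg
G/III-3 un II-1×II-2: gg
G/III-4 aff II-4×II-3: Gg|GG
⇒ G over [I-1,I-2,II-1,II-2,II-3,II-4,III-1,III-2,III-3,III-4]: 28 consistent
W/I-1 aff ·: Ww|WW
W/I-2 aff ·: Ww|WW
W/II-1 ? I-1×I-2: Ww|WW
W/II-2 un ·: ww
W/II-3 aff I-1×I-2: Ww|WW
W/II-4 aff ·: Ww|WW
W/III-1 aff II-1×II-2: Ww
W/III-2 ? II-1×II-2: ww|Ww
W/III-3 ? II-1×II-2: ww|Ww
W/III-4 aff II-4×II-3: Ww|WW
⇒ W over [I-1,I-2,II-1,II-2,II-3,II-4,III-1,III-2,III-3,III-4]: 108 consistent

II-1 ∈ {gg WW, gg Ww}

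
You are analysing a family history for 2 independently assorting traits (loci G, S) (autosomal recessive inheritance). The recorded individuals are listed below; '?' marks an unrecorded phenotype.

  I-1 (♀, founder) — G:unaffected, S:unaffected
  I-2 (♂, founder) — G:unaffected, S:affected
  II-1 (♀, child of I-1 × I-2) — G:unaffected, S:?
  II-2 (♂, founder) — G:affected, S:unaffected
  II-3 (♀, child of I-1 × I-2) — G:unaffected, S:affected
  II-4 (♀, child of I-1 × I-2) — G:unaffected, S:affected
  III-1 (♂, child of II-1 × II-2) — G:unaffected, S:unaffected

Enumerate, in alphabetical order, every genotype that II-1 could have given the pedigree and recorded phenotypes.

II-1 ∈ {GG Ss, GG ss, Gg Ss, Gg ss}

G/I-1 un ·: GG|Gg
G/I-2 un ·: GG|Gg
G/II-1 un I-1×I-2: GG|Gg
G/II-2 aff ·: gg
G/II-3 un I-1×I-2: GG|Gg
G/II-4 un I-1×I-2: GG|Gg
G/III-1 un II-1×II-2: Gg
⇒ G over [I-1,I-2,II-1,II-2,II-3,II-4,III-1]: 25 consistent
S/I-1 un ·: Ss
S/I-2 aff ·: ss
S/II-1 ? I-1×I-2: Ss|ss
S/II-2 un ·: SS|Ss
S/II-3 aff I-1×I-2: ss
S/II-4 aff I-1×I-2: ss
S/III-1 un II-1×II-2: SS|Ss
⇒ S over [I-1,I-2,II-1,II-2,II-3,II-4,III-1]: 6 consistent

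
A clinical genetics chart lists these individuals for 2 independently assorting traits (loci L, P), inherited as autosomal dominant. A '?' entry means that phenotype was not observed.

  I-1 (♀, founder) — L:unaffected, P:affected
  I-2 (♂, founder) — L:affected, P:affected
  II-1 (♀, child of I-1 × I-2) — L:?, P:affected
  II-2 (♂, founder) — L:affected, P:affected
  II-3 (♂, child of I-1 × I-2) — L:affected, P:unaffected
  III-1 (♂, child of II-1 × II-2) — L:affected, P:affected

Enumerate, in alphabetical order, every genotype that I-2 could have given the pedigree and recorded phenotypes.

I-2 ∈ {LL Pp, Ll Pp}

L/I-1 un ·: ll
L/I-2 aff ·: Ll|LL
L/II-1 ? I-1×I-2: ll|Ll
L/II-2 aff ·: Ll|LL
L/II-3 aff I-1×I-2: Ll
L/III-1 aff II-1×II-2: Ll|LL
⇒ L over [I-1,I-2,II-1,II-2,II-3,III-1]: 10 consistent
P/I-1 aff ·: Pp
P/I-2 aff ·: Pp
P/II-1 aff I-1×I-2: Pp|PP
P/II-2 aff ·: Pp|PP
P/II-3 un I-1×I-2: pp
P/III-1 aff II-1×II-2: Pp|PP
⇒ P over [I-1,I-2,II-1,II-2,II-3,III-1]: 7 consistent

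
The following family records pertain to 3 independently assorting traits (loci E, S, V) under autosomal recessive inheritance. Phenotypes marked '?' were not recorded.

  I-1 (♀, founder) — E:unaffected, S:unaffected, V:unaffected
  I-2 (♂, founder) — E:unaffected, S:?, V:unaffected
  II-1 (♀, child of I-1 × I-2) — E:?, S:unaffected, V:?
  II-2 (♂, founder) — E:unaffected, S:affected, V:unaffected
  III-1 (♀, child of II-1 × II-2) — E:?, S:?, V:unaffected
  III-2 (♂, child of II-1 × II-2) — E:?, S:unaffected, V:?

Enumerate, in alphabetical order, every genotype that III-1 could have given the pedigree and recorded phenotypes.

E/I-1 un ·: EE|Ee
E/I-2 un ·: EE|Ee
E/II-1 ? I-1×I-2: EE|Ee|ee
E/II-2 un ·: EE|Ee
E/III-1 ? II-1×II-2: EE|Ee|ee
E/III-2 ? II-1×II-2: EE|Ee|ee
⇒ E over [I-1,I-2,II-1,II-2,III-1,III-2]: 64 consistent
S/I-1 un ·: SS|Ss
S/I-2 ? ·: SS|Ss|ss
S/II-1 un I-1×I-2: SS|Ss
S/II-2 aff ·: ss
S/III-1 ? II-1×II-2: Ss|ss
S/III-2 un II-1×II-2: Ss
⇒ S over [I-1,I-2,II-1,II-2,III-1,III-2]: 14 consistent
V/I-1 un ·: VV|Vv
V/I-2 un ·: VV|Vv
V/II-1 ? I-1×I-2: VV|Vv|vv
V/II-2 un ·: VV|Vv
V/III-1 un II-1×II-2: VV|Vv
V/III-2 ? II-1×II-2: VV|Vv|vv
⇒ V over [I-1,I-2,II-1,II-2,III-1,III-2]: 53 consistent

III-1 ∈ {EE Ss VV, EE Ss Vv, EE ss VV, EE ss Vv, Ee Ss VV, Ee Ss Vv, Ee ss VV, Ee ss Vv, ee Ss VV, ee Ss Vv, ee ss VV, ee ss Vv}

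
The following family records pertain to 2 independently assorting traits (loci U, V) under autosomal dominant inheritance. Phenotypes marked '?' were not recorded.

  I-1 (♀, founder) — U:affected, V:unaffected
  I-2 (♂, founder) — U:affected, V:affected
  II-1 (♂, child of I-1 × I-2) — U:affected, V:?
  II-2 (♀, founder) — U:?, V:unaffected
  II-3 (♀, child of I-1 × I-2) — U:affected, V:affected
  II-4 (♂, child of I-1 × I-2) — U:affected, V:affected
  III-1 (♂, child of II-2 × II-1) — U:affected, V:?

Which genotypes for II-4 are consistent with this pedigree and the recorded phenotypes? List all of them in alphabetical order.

II-4 ∈ {UU Vv, Uu Vv}

U/I-1 aff ·: Uu|UU
U/I-2 aff ·: Uu|UU
U/II-1 aff I-1×I-2: Uu|UU
U/II-2 ? ·: uu|Uu|UU
U/II-3 aff I-1×I-2: Uu|UU
U/II-4 aff I-1×I-2: Uu|UU
U/III-1 aff II-2×II-1: Uu|UU
⇒ U over [I-1,I-2,II-1,II-2,II-3,II-4,III-1]: 112 consistent
V/I-1 un ·: vv
V/I-2 aff ·: Vv|VV
V/II-1 ? I-1×I-2: vv|Vv
V/II-2 un ·: vv
V/II-3 aff I-1×I-2: Vv
V/II-4 aff I-1×I-2: Vv
V/III-1 ? II-2×II-1: vv|Vv
⇒ V over [I-1,I-2,II-1,II-2,II-3,II-4,III-1]: 5 consistent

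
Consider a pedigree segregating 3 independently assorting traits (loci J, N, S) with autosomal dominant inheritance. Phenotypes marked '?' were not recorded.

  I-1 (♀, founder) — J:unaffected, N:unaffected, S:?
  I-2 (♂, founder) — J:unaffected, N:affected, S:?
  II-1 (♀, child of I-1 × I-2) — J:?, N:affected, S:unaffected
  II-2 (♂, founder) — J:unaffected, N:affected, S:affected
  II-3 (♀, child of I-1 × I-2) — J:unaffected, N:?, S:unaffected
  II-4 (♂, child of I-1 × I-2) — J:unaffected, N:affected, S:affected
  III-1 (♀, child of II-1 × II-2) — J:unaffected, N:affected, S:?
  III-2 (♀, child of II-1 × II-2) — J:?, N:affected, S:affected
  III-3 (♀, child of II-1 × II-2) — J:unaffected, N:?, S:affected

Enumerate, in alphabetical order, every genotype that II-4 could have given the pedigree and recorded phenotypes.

II-4 ∈ {jj Nn SS, jj Nn Ss}

J/I-1 un ·: jj
J/I-2 un ·: jj
J/II-1 ? I-1×I-2: jj
J/II-2 un ·: jj
J/II-3 un I-1×I-2: jj
J/II-4 un I-1×I-2: jj
J/III-1 un II-1×II-2: jj
J/III-2 ? II-1×II-2: jj
J/III-3 un II-1×II-2: jj
⇒ J over [I-1,I-2,II-1,II-2,II-3,II-4,III-1,III-2,III-3]: 1 consistent
N/I-1 un ·: nn
N/I-2 aff ·: Nn|NN
N/II-1 aff I-1×I-2: Nn
N/II-2 aff ·: Nn|NN
N/II-3 ? I-1×I-2: nn|Nn
N/II-4 aff I-1×I-2: Nn
N/III-1 aff II-1×II-2: Nn|NN
N/III-2 aff II-1×II-2: Nn|NN
N/III-3 ? II-1×II-2: nn|Nn|NN
⇒ N over [I-1,I-2,II-1,II-2,II-3,II-4,III-1,III-2,III-3]: 60 consistent
S/I-1 ? ·: ss|Ss
S/I-2 ? ·: ss|Ss
S/II-1 un I-1×I-2: ss
S/II-2 aff ·: Ss|SS
S/II-3 un I-1×I-2: ss
S/II-4 aff I-1×I-2: Ss|SS
S/III-1 ? II-1×II-2: ss|Ss
S/III-2 aff II-1×II-2: Ss
S/III-3 aff II-1×II-2: Ss
⇒ S over [I-1,I-2,II-1,II-2,II-3,II-4,III-1,III-2,III-3]: 12 consistent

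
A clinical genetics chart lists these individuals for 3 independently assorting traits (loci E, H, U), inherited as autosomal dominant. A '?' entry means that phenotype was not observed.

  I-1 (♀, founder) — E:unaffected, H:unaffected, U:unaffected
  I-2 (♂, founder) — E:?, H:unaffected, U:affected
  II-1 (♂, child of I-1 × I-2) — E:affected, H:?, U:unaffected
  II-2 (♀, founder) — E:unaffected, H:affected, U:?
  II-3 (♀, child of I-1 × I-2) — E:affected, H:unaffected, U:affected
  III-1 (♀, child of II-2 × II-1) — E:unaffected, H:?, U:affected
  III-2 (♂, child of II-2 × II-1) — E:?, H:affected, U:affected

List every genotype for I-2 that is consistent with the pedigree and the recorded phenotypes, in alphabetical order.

I-2 ∈ {EE hh Uu, Ee hh Uu}

E/I-1 un ·: ee
E/I-2 ? ·: Ee|EE
E/II-1 aff I-1×I-2: Ee
E/II-2 un ·: ee
E/II-3 aff I-1×I-2: Ee
E/III-1 un II-2×II-1: ee
E/III-2 ? II-2×II-1: ee|Ee
⇒ E over [I-1,I-2,II-1,II-2,II-3,III-1,III-2]: 4 consistent
H/I-1 un ·: hh
H/I-2 un ·: hh
H/II-1 ? I-1×I-2: hh
H/II-2 aff ·: Hh|HH
H/II-3 un I-1×I-2: hh
H/III-1 ? II-2×II-1: hh|Hh
H/III-2 aff II-2×II-1: Hh
⇒ H over [I-1,I-2,II-1,II-2,II-3,III-1,III-2]: 3 consistent
U/I-1 un ·: uu
U/I-2 aff ·: Uu
U/II-1 un I-1×I-2: uu
U/II-2 ? ·: Uu|UU
U/II-3 aff I-1×I-2: Uu
U/III-1 aff II-2×II-1: Uu
U/III-2 aff II-2×II-1: Uu
⇒ U over [I-1,I-2,II-1,II-2,II-3,III-1,III-2]: 2 consistent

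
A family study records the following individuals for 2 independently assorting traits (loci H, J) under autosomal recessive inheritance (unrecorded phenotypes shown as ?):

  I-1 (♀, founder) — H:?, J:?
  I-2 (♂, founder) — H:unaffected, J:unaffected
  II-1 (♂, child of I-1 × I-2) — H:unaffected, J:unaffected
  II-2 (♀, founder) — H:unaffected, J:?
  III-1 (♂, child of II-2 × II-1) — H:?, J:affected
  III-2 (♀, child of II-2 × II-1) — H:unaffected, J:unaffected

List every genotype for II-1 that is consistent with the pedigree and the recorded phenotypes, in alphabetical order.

H/I-1 ? ·: HH|Hh|hh
H/I-2 un ·: HH|Hh
H/II-1 un I-1×I-2: HH|Hh
H/II-2 un ·: HH|Hh
H/III-1 ? II-2×II-1: HH|Hh|hh
H/III-2 un II-2×II-1: HH|Hh
⇒ H over [I-1,I-2,II-1,II-2,III-1,III-2]: 70 consistent
J/I-1 ? ·: JJ|Jj|jj
J/I-2 un ·: JJ|Jj
J/II-1 un I-1×I-2: Jj
J/II-2 ? ·: Jj|jj
J/III-1 aff II-2×II-1: jj
J/III-2 un II-2×II-1: JJ|Jj
⇒ J over [I-1,I-2,II-1,II-2,III-1,III-2]: 15 consistent

II-1 ∈ {HH Jj, Hh Jj}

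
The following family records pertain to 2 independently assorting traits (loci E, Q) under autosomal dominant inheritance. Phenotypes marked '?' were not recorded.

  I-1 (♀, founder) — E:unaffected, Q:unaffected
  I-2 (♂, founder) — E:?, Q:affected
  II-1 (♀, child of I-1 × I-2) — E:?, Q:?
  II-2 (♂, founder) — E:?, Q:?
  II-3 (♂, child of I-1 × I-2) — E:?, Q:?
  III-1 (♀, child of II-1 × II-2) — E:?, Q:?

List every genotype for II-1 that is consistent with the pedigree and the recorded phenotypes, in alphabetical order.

II-1 ∈ {Ee Qq, Ee qq, ee Qq, ee qq}

E/I-1 un ·: ee
E/I-2 ? ·: ee|Ee|EE
E/II-1 ? I-1×I-2: ee|Ee
E/II-2 ? ·: ee|Ee|EE
E/II-3 ? I-1×I-2: ee|Ee
E/III-1 ? II-1×II-2: ee|Ee|EE
⇒ E over [I-1,I-2,II-1,II-2,II-3,III-1]: 33 consistent
Q/I-1 un ·: qq
Q/I-2 aff ·: Qq|QQ
Q/II-1 ? I-1×I-2: qq|Qq
Q/II-2 ? ·: qq|Qq|QQ
Q/II-3 ? I-1×I-2: qq|Qq
Q/III-1 ? II-1×II-2: qq|Qq|QQ
⇒ Q over [I-1,I-2,II-1,II-2,II-3,III-1]: 29 consistent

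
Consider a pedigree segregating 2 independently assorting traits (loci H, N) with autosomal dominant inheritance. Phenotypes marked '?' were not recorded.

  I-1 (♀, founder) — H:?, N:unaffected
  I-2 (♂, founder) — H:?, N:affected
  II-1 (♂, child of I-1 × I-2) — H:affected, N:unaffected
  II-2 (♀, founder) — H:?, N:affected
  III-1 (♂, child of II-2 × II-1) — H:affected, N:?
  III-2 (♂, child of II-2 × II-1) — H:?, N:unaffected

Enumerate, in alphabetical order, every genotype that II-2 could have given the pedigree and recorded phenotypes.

II-2 ∈ {HH Nn, Hh Nn, hh Nn}

H/I-1 ? ·: hh|Hh|HH
H/I-2 ? ·: hh|Hh|HH
H/II-1 aff I-1×I-2: Hh|HH
H/II-2 ? ·: hh|Hh|HH
H/III-1 aff II-2×II-1: Hh|HH
H/III-2 ? II-2×II-1: hh|Hh|HH
⇒ H over [I-1,I-2,II-1,II-2,III-1,III-2]: 108 consistent
N/I-1 un ·: nn
N/I-2 aff ·: Nn
N/II-1 un I-1×I-2: nn
N/II-2 aff ·: Nn
N/III-1 ? II-2×II-1: nn|Nn
N/III-2 un II-2×II-1: nn
⇒ N over [I-1,I-2,II-1,II-2,III-1,III-2]: 2 consistent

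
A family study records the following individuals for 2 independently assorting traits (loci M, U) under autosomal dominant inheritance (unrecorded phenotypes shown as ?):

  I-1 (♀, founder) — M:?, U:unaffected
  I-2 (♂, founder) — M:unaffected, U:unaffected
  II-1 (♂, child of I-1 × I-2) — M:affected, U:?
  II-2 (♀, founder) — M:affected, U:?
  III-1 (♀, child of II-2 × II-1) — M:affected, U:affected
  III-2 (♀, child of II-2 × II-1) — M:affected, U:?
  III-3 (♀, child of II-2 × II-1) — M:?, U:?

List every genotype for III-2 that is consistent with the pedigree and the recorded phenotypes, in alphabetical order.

M/I-1 ? ·: Mm|MM
M/I-2 un ·: mm
M/II-1 aff I-1×I-2: Mm
M/II-2 aff ·: Mm|MM
M/III-1 aff II-2×II-1: Mm|MM
M/III-2 aff II-2×II-1: Mm|MM
M/III-3 ? II-2×II-1: mm|Mm|MM
⇒ M over [I-1,I-2,II-1,II-2,III-1,III-2,III-3]: 40 consistent
U/I-1 un ·: uu
U/I-2 un ·: uu
U/II-1 ? I-1×I-2: uu
U/II-2 ? ·: Uu|UU
U/III-1 aff II-2×II-1: Uu
U/III-2 ? II-2×II-1: uu|Uu
U/III-3 ? II-2×II-1: uu|Uu
⇒ U over [I-1,I-2,II-1,II-2,III-1,III-2,III-3]: 5 consistent

III-2 ∈ {MM Uu, MM uu, Mm Uu, Mm uu}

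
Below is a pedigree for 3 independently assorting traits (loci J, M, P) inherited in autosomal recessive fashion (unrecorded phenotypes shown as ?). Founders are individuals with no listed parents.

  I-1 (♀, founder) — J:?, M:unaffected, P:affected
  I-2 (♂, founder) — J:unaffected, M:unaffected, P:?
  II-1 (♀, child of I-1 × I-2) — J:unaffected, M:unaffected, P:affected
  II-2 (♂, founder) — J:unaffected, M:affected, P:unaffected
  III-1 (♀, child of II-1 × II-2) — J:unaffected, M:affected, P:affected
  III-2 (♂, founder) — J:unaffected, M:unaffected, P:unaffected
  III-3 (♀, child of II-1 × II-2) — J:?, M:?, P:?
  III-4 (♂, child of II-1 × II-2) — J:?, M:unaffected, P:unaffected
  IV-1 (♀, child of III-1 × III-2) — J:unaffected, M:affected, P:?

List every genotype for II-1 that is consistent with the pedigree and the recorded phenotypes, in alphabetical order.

J/I-1 ? ·: JJ|Jj|jj
J/I-2 un ·: JJ|Jj
J/II-1 un I-1×I-2: JJ|Jj
J/II-2 un ·: JJ|Jj
J/III-1 un II-1×II-2: JJ|Jj
J/III-2 un ·: JJ|Jj
J/III-3 ? II-1×II-2: JJ|Jj|jj
J/III-4 ? II-1×II-2: JJ|Jj|jj
J/IV-1 un III-1×III-2: JJ|Jj
⇒ J over [I-1,I-2,II-1,II-2,III-1,III-2,III-3,III-4,IV-1]: 579 consistent
M/I-1 un ·: MM|Mm
M/I-2 un ·: MM|Mm
M/II-1 un I-1×I-2: Mm
M/II-2 aff ·: mm
M/III-1 aff II-1×II-2: mm
M/III-2 un ·: Mm
M/III-3 ? II-1×II-2: Mm|mm
M/III-4 un II-1×II-2: Mm
M/IV-1 aff III-1×III-2: mm
⇒ M over [I-1,I-2,II-1,II-2,III-1,III-2,III-3,III-4,IV-1]: 6 consistent
P/I-1 aff ·: pp
P/I-2 ? ·: Pp|pp
P/II-1 aff I-1×I-2: pp
P/II-2 un ·: Pp
P/III-1 aff II-1×II-2: pp
P/III-2 un ·: PP|Pp
P/III-3 ? II-1×II-2: Pp|pp
P/III-4 un II-1×II-2: Pp
P/IV-1 ? III-1×III-2: Pp|pp
⇒ P over [I-1,I-2,II-1,II-2,III-1,III-2,III-3,III-4,IV-1]: 12 consistent

II-1 ∈ {JJ Mm pp, Jj Mm pp}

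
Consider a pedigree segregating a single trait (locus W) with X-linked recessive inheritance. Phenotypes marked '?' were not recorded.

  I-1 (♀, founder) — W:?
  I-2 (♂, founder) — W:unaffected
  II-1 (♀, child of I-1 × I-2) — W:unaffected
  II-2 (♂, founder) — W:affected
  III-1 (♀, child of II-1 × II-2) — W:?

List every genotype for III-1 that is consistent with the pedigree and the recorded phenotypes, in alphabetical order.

III-1 ∈ {X^WX^w, X^wX^w}

W/I-1 ? ·: X^WX^W|X^WX^w|X^wX^w
W/I-2 un ·: X^WY
W/II-1 un I-1×I-2: X^WX^W|X^WX^w
W/II-2 aff ·: X^wY
W/III-1 ? II-1×II-2: X^WX^w|X^wX^w
⇒ W over [I-1,I-2,II-1,II-2,III-1]: 6 consistent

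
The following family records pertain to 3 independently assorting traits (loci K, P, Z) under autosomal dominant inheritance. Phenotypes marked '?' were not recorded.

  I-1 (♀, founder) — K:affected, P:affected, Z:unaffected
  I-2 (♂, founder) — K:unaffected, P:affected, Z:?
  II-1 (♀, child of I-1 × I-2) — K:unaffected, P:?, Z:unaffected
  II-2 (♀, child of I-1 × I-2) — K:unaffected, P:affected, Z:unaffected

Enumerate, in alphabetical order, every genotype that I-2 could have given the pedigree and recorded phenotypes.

K/I-1 aff ·: Kk
K/I-2 un ·: kk
K/II-1 un I-1×I-2: kk
K/II-2 un I-1×I-2: kk
⇒ K over [I-1,I-2,II-1,II-2]: 1 consistent
P/I-1 aff ·: Pp|PP
P/I-2 aff ·: Pp|PP
P/II-1 ? I-1×I-2: pp|Pp|PP
P/II-2 aff I-1×I-2: Pp|PP
⇒ P over [I-1,I-2,II-1,II-2]: 15 consistent
Z/I-1 un ·: zz
Z/I-2 ? ·: zz|Zz
Z/II-1 un I-1×I-2: zz
Z/II-2 un I-1×I-2: zz
⇒ Z over [I-1,I-2,II-1,II-2]: 2 consistent

I-2 ∈ {kk PP Zz, kk PP zz, kk Pp Zz, kk Pp zz}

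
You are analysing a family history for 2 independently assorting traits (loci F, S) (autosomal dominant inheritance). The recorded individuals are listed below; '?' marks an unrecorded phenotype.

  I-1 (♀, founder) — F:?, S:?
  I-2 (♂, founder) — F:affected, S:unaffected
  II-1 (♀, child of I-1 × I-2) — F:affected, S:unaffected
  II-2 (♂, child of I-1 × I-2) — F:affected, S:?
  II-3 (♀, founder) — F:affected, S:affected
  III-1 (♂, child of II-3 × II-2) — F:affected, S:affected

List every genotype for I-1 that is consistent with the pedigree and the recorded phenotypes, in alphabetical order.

I-1 ∈ {FF Ss, FF ss, Ff Ss, Ff ss, ff Ss, ff ss}

F/I-1 ? ·: ff|Ff|FF
F/I-2 aff ·: Ff|FF
F/II-1 aff I-1×I-2: Ff|FF
F/II-2 aff I-1×I-2: Ff|FF
F/II-3 aff ·: Ff|FF
F/III-1 aff II-3×II-2: Ff|FF
⇒ F over [I-1,I-2,II-1,II-2,II-3,III-1]: 53 consistent
S/I-1 ? ·: ss|Ss
S/I-2 un ·: ss
S/II-1 un I-1×I-2: ss
S/II-2 ? I-1×I-2: ss|Ss
S/II-3 aff ·: Ss|SS
S/III-1 aff II-3×II-2: Ss|SS
⇒ S over [I-1,I-2,II-1,II-2,II-3,III-1]: 8 consistent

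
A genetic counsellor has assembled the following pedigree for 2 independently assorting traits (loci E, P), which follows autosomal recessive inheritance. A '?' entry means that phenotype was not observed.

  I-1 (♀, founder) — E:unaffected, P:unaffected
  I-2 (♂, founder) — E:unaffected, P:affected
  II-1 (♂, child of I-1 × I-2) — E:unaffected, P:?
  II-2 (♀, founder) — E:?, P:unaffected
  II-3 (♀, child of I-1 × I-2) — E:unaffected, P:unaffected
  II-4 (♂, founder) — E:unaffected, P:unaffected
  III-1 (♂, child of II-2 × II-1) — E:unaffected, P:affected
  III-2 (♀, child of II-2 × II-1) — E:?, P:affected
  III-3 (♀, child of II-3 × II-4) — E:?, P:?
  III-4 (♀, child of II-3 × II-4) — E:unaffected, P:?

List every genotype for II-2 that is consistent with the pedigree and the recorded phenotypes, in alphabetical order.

II-2 ∈ {EE Pp, Ee Pp, ee Pp}

E/I-1 un ·: EE|Ee
E/I-2 un ·: EE|Ee
E/II-1 un I-1×I-2: EE|Ee
E/II-2 ? ·: EE|Ee|ee
E/II-3 un I-1×I-2: EE|Ee
E/II-4 un ·: EE|Ee
E/III-1 un II-2×II-1: EE|Ee
E/III-2 ? II-2×II-1: EE|Ee|ee
E/III-3 ? II-3×II-4: EE|Ee|ee
E/III-4 un II-3×II-4: EE|Ee
⇒ E over [I-1,I-2,II-1,II-2,II-3,II-4,III-1,III-2,III-3,III-4]: 840 consistent
P/I-1 un ·: PP|Pp
P/I-2 aff ·: pp
P/II-1 ? I-1×I-2: Pp|pp
P/II-2 un ·: Pp
P/II-3 un I-1×I-2: Pp
P/II-4 un ·: PP|Pp
P/III-1 aff II-2×II-1: pp
P/III-2 aff II-2×II-1: pp
P/III-3 ? II-3×II-4: PP|Pp|pp
P/III-4 ? II-3×II-4: PP|Pp|pp
⇒ P over [I-1,I-2,II-1,II-2,II-3,II-4,III-1,III-2,III-3,III-4]: 39 consistent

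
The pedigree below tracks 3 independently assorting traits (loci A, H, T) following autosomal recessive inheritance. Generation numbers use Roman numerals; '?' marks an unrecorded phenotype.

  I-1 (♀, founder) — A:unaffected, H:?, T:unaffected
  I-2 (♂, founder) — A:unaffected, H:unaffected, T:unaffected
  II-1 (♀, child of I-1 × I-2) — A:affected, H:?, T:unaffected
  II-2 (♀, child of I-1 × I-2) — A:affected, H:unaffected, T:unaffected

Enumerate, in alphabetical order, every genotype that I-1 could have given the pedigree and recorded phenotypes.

I-1 ∈ {Aa HH TT, Aa HH Tt, Aa Hh TT, Aa Hh Tt, Aa hh TT, Aa hh Tt}

A/I-1 un ·: Aa
A/I-2 un ·: Aa
A/II-1 aff I-1×I-2: aa
A/II-2 aff I-1×I-2: aa
⇒ A over [I-1,I-2,II-1,II-2]: 1 consistent
H/I-1 ? ·: HH|Hh|hh
H/I-2 un ·: HH|Hh
H/II-1 ? I-1×I-2: HH|Hh|hh
H/II-2 un I-1×I-2: HH|Hh
⇒ H over [I-1,I-2,II-1,II-2]: 18 consistent
T/I-1 un ·: TT|Tt
T/I-2 un ·: TT|Tt
T/II-1 un I-1×I-2: TT|Tt
T/II-2 un I-1×I-2: TT|Tt
⇒ T over [I-1,I-2,II-1,II-2]: 13 consistent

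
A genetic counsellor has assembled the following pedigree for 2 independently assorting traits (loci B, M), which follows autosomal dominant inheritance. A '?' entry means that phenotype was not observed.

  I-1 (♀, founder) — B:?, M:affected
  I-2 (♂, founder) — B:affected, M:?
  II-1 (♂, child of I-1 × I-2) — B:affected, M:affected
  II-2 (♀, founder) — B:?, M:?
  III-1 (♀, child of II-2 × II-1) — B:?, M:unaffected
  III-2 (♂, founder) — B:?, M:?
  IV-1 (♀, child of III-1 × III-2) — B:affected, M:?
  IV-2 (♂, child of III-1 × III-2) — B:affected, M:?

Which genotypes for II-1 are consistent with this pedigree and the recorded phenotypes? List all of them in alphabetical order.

II-1 ∈ {BB Mm, Bb Mm}

B/I-1 ? ·: bb|Bb|BB
B/I-2 aff ·: Bb|BB
B/II-1 aff I-1×I-2: Bb|BB
B/II-2 ? ·: bb|Bb|BB
B/III-1 ? II-2×II-1: bb|Bb|BB
B/III-2 ? ·: bb|Bb|BB
B/IV-1 aff III-1×III-2: Bb|BB
B/IV-2 aff III-1×III-2: Bb|BB
⇒ B over [I-1,I-2,II-1,II-2,III-1,III-2,IV-1,IV-2]: 335 consistent
M/I-1 aff ·: Mm|MM
M/I-2 ? ·: mm|Mm|MM
M/II-1 aff I-1×I-2: Mm
M/II-2 ? ·: mm|Mm
M/III-1 un II-2×II-1: mm
M/III-2 ? ·: mm|Mm|MM
M/IV-1 ? III-1×III-2: mm|Mm
M/IV-2 ? III-1×III-2: mm|Mm
⇒ M over [I-1,I-2,II-1,II-2,III-1,III-2,IV-1,IV-2]: 60 consistent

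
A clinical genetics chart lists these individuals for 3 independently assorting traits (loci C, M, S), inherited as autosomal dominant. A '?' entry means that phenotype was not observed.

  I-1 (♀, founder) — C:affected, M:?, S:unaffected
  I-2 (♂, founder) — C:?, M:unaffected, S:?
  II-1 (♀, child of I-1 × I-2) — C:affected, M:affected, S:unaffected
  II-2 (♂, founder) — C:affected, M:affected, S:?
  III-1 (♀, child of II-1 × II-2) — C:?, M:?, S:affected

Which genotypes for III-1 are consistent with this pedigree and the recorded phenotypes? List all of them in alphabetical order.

C/I-1 aff ·: Cc|CC
C/I-2 ? ·: cc|Cc|CC
C/II-1 aff I-1×I-2: Cc|CC
C/II-2 aff ·: Cc|CC
C/III-1 ? II-1×II-2: cc|Cc|CC
⇒ C over [I-1,I-2,II-1,II-2,III-1]: 37 consistent
M/I-1 ? ·: Mm|MM
M/I-2 un ·: mm
M/II-1 aff I-1×I-2: Mm
M/II-2 aff ·: Mm|MM
M/III-1 ? II-1×II-2: mm|Mm|MM
⇒ M over [I-1,I-2,II-1,II-2,III-1]: 10 consistent
S/I-1 un ·: ss
S/I-2 ? ·: ss|Ss
S/II-1 un I-1×I-2: ss
S/II-2 ? ·: Ss|SS
S/III-1 aff II-1×II-2: Ss
⇒ S over [I-1,I-2,II-1,II-2,III-1]: 4 consistent

III-1 ∈ {CC MM Ss, CC Mm Ss, CC mm Ss, Cc MM Ss, Cc Mm Ss, Cc mm Ss, cc MM Ss, cc Mm Ss, cc mm Ss}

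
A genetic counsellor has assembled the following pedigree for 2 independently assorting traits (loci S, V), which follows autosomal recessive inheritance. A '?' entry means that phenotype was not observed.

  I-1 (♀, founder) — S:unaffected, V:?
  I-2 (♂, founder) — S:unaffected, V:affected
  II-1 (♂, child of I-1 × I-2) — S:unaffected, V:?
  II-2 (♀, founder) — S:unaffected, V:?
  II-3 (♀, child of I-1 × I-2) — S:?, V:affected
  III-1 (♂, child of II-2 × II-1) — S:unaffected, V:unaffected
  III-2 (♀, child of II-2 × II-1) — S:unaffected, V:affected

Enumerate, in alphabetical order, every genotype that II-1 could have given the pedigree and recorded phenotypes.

S/I-1 un ·: SS|Ss
S/I-2 un ·: SS|Ss
S/II-1 un I-1×I-2: SS|Ss
S/II-2 un ·: SS|Ss
S/II-3 ? I-1×I-2: SS|Ss|ss
S/III-1 un II-2×II-1: SS|Ss
S/III-2 un II-2×II-1: SS|Ss
⇒ S over [I-1,I-2,II-1,II-2,II-3,III-1,III-2]: 96 consistent
V/I-1 ? ·: Vv|vv
V/I-2 aff ·: vv
V/II-1 ? I-1×I-2: Vv|vv
V/II-2 ? ·: Vv|vv
V/II-3 aff I-1×I-2: vv
V/III-1 un II-2×II-1: VV|Vv
V/III-2 aff II-2×II-1: vv
⇒ V over [I-1,I-2,II-1,II-2,II-3,III-1,III-2]: 5 consistent

II-1 ∈ {SS Vv, SS vv, Ss Vv, Ss vv}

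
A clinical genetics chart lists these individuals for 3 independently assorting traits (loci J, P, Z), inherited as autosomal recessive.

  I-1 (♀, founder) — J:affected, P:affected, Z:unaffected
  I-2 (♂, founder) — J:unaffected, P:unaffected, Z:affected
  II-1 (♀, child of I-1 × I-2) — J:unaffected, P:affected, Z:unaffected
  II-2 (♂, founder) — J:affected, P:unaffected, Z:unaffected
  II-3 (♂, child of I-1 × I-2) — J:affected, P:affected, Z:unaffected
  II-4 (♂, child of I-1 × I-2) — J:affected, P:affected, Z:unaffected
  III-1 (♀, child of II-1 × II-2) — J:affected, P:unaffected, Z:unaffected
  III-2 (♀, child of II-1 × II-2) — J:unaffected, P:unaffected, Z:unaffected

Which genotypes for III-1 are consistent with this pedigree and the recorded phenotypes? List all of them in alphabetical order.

III-1 ∈ {jj Pp ZZ, jj Pp Zz}

J/I-1 aff ·: jj
J/I-2 un ·: Jj
J/II-1 un I-1×I-2: Jj
J/II-2 aff ·: jj
J/II-3 aff I-1×I-2: jj
J/II-4 aff I-1×I-2: jj
J/III-1 aff II-1×II-2: jj
J/III-2 un II-1×II-2: Jj
⇒ J over [I-1,I-2,II-1,II-2,II-3,II-4,III-1,III-2]: 1 consistent
P/I-1 aff ·: pp
P/I-2 un ·: Pp
P/II-1 aff I-1×I-2: pp
P/II-2 un ·: PP|Pp
P/II-3 aff I-1×I-2: pp
P/II-4 aff I-1×I-2: pp
P/III-1 un II-1×II-2: Pp
P/III-2 un II-1×II-2: Pp
⇒ P over [I-1,I-2,II-1,II-2,II-3,II-4,III-1,III-2]: 2 consistent
Z/I-1 un ·: ZZ|Zz
Z/I-2 aff ·: zz
Z/II-1 un I-1×I-2: Zz
Z/II-2 un ·: ZZ|Zz
Z/II-3 un I-1×I-2: Zz
Z/II-4 un I-1×I-2: Zz
Z/III-1 un II-1×II-2: ZZ|Zz
Z/III-2 un II-1×II-2: ZZ|Zz
⇒ Z over [I-1,I-2,II-1,II-2,II-3,II-4,III-1,III-2]: 16 consistent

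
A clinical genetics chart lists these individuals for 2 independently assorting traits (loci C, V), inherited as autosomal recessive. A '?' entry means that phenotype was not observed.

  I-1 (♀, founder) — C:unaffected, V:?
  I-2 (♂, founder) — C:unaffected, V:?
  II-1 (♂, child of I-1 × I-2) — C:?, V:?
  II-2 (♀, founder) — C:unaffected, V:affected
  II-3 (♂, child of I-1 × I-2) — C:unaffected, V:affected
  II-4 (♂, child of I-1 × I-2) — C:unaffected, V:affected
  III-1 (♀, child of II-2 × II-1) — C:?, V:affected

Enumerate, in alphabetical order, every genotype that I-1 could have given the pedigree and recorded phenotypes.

I-1 ∈ {CC Vv, CC vv, Cc Vv, Cc vv}

C/I-1 un ·: CC|Cc
C/I-2 un ·: CC|Cc
C/II-1 ? I-1×I-2: CC|Cc|cc
C/II-2 un ·: CC|Cc
C/II-3 un I-1×I-2: CC|Cc
C/II-4 un I-1×I-2: CC|Cc
C/III-1 ? II-2×II-1: CC|Cc|cc
⇒ C over [I-1,I-2,II-1,II-2,II-3,II-4,III-1]: 111 consistent
V/I-1 ? ·: Vv|vv
V/I-2 ? ·: Vv|vv
V/II-1 ? I-1×I-2: Vv|vv
V/II-2 aff ·: vv
V/II-3 aff I-1×I-2: vv
V/II-4 aff I-1×I-2: vv
V/III-1 aff II-2×II-1: vv
⇒ V over [I-1,I-2,II-1,II-2,II-3,II-4,III-1]: 7 consistent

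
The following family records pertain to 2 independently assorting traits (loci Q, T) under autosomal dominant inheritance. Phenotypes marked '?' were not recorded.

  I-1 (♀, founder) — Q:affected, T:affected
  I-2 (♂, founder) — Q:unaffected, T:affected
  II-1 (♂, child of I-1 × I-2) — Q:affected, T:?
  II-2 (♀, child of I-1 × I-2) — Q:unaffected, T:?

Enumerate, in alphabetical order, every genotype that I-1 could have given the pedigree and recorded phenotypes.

I-1 ∈ {Qq TT, Qq Tt}

Q/I-1 aff ·: Qq
Q/I-2 un ·: qq
Q/II-1 aff I-1×I-2: Qq
Q/II-2 un I-1×I-2: qq
⇒ Q over [I-1,I-2,II-1,II-2]: 1 consistent
T/I-1 aff ·: Tt|TT
T/I-2 aff ·: Tt|TT
T/II-1 ? I-1×I-2: tt|Tt|TT
T/II-2 ? I-1×I-2: tt|Tt|TT
⇒ T over [I-1,I-2,II-1,II-2]: 18 consistent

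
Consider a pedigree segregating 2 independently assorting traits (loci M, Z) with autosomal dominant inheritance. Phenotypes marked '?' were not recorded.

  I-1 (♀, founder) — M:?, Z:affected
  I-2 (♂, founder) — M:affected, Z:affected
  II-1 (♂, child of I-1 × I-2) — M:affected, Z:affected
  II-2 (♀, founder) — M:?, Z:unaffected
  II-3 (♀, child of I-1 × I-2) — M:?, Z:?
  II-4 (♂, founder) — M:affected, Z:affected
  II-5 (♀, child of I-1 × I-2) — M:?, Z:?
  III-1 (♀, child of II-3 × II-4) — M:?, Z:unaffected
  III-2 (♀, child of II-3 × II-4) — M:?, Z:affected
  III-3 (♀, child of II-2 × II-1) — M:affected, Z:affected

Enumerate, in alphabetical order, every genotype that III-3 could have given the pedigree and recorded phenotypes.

M/I-1 ? ·: mm|Mm|MM
M/I-2 aff ·: Mm|MM
M/II-1 aff I-1×I-2: Mm|MM
M/II-2 ? ·: mm|Mm|MM
M/II-3 ? I-1×I-2: mm|Mm|MM
M/II-4 aff ·: Mm|MM
M/II-5 ? I-1×I-2: mm|Mm|MM
M/III-1 ? II-3×II-4: mm|Mm|MM
M/III-2 ? II-3×II-4: mm|Mm|MM
M/III-3 aff II-2×II-1: Mm|MM
⇒ M over [I-1,I-2,II-1,II-2,II-3,II-4,II-5,III-1,III-2,III-3]: 1534 consistent
Z/I-1 aff ·: Zz|ZZ
Z/I-2 aff ·: Zz|ZZ
Z/II-1 aff I-1×I-2: Zz|ZZ
Z/II-2 un ·: zz
Z/II-3 ? I-1×I-2: zz|Zz
Z/II-4 aff ·: Zz
Z/II-5 ? I-1×I-2: zz|Zz|ZZ
Z/III-1 un II-3×II-4: zz
Z/III-2 aff II-3×II-4: Zz|ZZ
Z/III-3 aff II-2×II-1: Zz
⇒ Z over [I-1,I-2,II-1,II-2,II-3,II-4,II-5,III-1,III-2,III-3]: 34 consistent

III-3 ∈ {MM Zz, Mm Zz}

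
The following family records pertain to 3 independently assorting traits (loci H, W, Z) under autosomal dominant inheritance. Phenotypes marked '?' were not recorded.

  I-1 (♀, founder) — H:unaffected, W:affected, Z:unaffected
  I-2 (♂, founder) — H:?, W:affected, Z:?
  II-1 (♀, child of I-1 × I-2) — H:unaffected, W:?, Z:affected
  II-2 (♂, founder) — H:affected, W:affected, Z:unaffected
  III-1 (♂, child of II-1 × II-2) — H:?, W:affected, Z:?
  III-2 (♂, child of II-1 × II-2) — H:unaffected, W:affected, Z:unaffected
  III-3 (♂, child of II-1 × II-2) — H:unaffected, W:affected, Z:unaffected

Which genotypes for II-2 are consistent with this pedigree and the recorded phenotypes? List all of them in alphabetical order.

H/I-1 un ·: hh
H/I-2 ? ·: hh|Hh
H/II-1 un I-1×I-2: hh
H/II-2 aff ·: Hh
H/III-1 ? II-1×II-2: hh|Hh
H/III-2 un II-1×II-2: hh
H/III-3 un II-1×II-2: hh
⇒ H over [I-1,I-2,II-1,II-2,III-1,III-2,III-3]: 4 consistent
W/I-1 aff ·: Ww|WW
W/I-2 aff ·: Ww|WW
W/II-1 ? I-1×I-2: ww|Ww|WW
W/II-2 aff ·: Ww|WW
W/III-1 aff II-1×II-2: Ww|WW
W/III-2 aff II-1×II-2: Ww|WW
W/III-3 aff II-1×II-2: Ww|WW
⇒ W over [I-1,I-2,II-1,II-2,III-1,III-2,III-3]: 86 consistent
Z/I-1 un ·: zz
Z/I-2 ? ·: Zz|ZZ
Z/II-1 aff I-1×I-2: Zz
Z/II-2 un ·: zz
Z/III-1 ? II-1×II-2: zz|Zz
Z/III-2 un II-1×II-2: zz
Z/III-3 un II-1×II-2: zz
⇒ Z over [I-1,I-2,II-1,II-2,III-1,III-2,III-3]: 4 consistent

II-2 ∈ {Hh WW zz, Hh Ww zz}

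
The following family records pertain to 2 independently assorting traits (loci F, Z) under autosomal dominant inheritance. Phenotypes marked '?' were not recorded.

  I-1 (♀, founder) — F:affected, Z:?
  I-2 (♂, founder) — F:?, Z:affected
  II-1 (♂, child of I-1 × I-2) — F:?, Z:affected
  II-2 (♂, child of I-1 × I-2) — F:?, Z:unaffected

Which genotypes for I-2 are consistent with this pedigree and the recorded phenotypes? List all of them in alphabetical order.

F/I-1 aff ·: Ff|FF
F/I-2 ? ·: ff|Ff|FF
F/II-1 ? I-1×I-2: ff|Ff|FF
F/II-2 ? I-1×I-2: ff|Ff|FF
⇒ F over [I-1,I-2,II-1,II-2]: 23 consistent
Z/I-1 ? ·: zz|Zz
Z/I-2 aff ·: Zz
Z/II-1 aff I-1×I-2: Zz|ZZ
Z/II-2 un I-1×I-2: zz
⇒ Z over [I-1,I-2,II-1,II-2]: 3 consistent

I-2 ∈ {FF Zz, Ff Zz, ff Zz}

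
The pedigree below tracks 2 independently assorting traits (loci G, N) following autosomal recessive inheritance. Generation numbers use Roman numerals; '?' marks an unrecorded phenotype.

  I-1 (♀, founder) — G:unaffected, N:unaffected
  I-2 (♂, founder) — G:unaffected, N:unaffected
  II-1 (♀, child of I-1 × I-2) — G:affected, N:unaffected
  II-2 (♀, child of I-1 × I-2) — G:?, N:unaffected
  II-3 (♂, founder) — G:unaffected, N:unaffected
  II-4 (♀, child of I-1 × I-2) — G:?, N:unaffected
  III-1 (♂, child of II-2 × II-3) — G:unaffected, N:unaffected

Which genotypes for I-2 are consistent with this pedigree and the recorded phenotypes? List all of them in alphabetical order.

G/I-1 un ·: Gg
G/I-2 un ·: Gg
G/II-1 aff I-1×I-2: gg
G/II-2 ? I-1×I-2: GG|Gg|gg
G/II-3 un ·: GG|Gg
G/II-4 ? I-1×I-2: GG|Gg|gg
G/III-1 un II-2×II-3: GG|Gg
⇒ G over [I-1,I-2,II-1,II-2,II-3,II-4,III-1]: 27 consistent
N/I-1 un ·: NN|Nn
N/I-2 un ·: NN|Nn
N/II-1 un I-1×I-2: NN|Nn
N/II-2 un I-1×I-2: NN|Nn
N/II-3 un ·: NN|Nn
N/II-4 un I-1×I-2: NN|Nn
N/III-1 un II-2×II-3: NN|Nn
⇒ N over [I-1,I-2,II-1,II-2,II-3,II-4,III-1]: 87 consistent

I-2 ∈ {Gg NN, Gg Nn}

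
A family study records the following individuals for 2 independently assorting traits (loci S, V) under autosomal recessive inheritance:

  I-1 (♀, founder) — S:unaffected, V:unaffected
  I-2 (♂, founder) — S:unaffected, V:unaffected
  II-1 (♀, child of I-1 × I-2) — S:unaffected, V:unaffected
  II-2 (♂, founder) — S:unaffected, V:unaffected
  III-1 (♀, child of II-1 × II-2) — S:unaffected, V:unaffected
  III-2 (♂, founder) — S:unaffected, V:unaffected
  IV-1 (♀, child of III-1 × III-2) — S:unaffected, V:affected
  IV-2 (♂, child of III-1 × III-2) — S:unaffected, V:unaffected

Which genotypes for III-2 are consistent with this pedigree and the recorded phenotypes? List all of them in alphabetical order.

S/I-1 un ·: SS|Ss
S/I-2 un ·: SS|Ss
S/II-1 un I-1×I-2: SS|Ss
S/II-2 un ·: SS|Ss
S/III-1 un II-1×II-2: SS|Ss
S/III-2 un ·: SS|Ss
S/IV-1 un III-1×III-2: SS|Ss
S/IV-2 un III-1×III-2: SS|Ss
⇒ S over [I-1,I-2,II-1,II-2,III-1,III-2,IV-1,IV-2]: 150 consistent
V/I-1 un ·: VV|Vv
V/I-2 un ·: VV|Vv
V/II-1 un I-1×I-2: VV|Vv
V/II-2 un ·: VV|Vv
V/III-1 un II-1×II-2: Vv
V/III-2 un ·: Vv
V/IV-1 aff III-1×III-2: vv
V/IV-2 un III-1×III-2: VV|Vv
⇒ V over [I-1,I-2,II-1,II-2,III-1,III-2,IV-1,IV-2]: 20 consistent

III-2 ∈ {SS Vv, Ss Vv}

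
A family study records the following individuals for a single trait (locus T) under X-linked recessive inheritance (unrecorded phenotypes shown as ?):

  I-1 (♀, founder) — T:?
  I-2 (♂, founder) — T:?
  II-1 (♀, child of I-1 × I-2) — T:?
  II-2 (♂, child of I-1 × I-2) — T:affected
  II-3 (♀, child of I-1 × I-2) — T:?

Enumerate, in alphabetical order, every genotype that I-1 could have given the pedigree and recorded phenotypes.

I-1 ∈ {X^TX^t, X^tX^t}

T/I-1 ? ·: X^TX^t|X^tX^t
T/I-2 ? ·: X^TY|X^tY
T/II-1 ? I-1×I-2: X^TX^T|X^TX^t|X^tX^t
T/II-2 aff I-1×I-2: X^tY
T/II-3 ? I-1×I-2: X^TX^T|X^TX^t|X^tX^t
⇒ T over [I-1,I-2,II-1,II-2,II-3]: 10 consistent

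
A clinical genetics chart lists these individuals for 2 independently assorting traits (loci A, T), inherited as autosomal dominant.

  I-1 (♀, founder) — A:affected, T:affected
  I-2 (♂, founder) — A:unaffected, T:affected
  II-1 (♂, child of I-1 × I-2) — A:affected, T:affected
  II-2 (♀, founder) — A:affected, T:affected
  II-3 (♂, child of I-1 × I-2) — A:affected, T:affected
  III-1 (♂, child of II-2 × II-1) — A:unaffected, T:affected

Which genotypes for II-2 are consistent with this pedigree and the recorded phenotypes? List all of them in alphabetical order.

A/I-1 aff ·: Aa|AA
A/I-2 un ·: aa
A/II-1 aff I-1×I-2: Aa
A/II-2 aff ·: Aa
A/II-3 aff I-1×I-2: Aa
A/III-1 un II-2×II-1: aa
⇒ A over [I-1,I-2,II-1,II-2,II-3,III-1]: 2 consistent
T/I-1 aff ·: Tt|TT
T/I-2 aff ·: Tt|TT
T/II-1 aff I-1×I-2: Tt|TT
T/II-2 aff ·: Tt|TT
T/II-3 aff I-1×I-2: Tt|TT
T/III-1 aff II-2×II-1: Tt|TT
⇒ T over [I-1,I-2,II-1,II-2,II-3,III-1]: 45 consistent

II-2 ∈ {Aa TT, Aa Tt}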